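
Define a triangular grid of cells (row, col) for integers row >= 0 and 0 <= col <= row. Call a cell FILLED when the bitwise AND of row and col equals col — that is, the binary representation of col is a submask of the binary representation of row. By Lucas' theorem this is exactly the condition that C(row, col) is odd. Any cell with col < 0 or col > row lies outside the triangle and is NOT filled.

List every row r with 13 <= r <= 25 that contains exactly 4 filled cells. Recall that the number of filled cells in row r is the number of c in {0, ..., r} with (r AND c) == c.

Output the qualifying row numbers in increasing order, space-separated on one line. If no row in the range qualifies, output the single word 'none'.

Answer: 17 18 20 24

Derivation:
Row r has 2^popcount(r) filled cells, so we need popcount(r) = log2(4) = 2.
Scan r = 13..25 and keep those with exactly 2 one-bits:
r=13=1101 popcount=3 -> skip
r=14=1110 popcount=3 -> skip
r=15=1111 popcount=4 -> skip
r=16=10000 popcount=1 -> skip
r=17=10001 popcount=2 -> KEEP
r=18=10010 popcount=2 -> KEEP
r=19=10011 popcount=3 -> skip
r=20=10100 popcount=2 -> KEEP
r=21=10101 popcount=3 -> skip
r=22=10110 popcount=3 -> skip
r=23=10111 popcount=4 -> skip
r=24=11000 popcount=2 -> KEEP
r=25=11001 popcount=3 -> skip
Kept rows: 17 18 20 24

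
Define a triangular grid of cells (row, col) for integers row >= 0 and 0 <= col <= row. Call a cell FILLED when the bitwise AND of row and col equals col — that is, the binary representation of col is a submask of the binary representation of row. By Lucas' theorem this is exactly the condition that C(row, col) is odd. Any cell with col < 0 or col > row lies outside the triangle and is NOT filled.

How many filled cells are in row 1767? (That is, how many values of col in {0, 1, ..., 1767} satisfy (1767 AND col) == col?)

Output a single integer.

Answer: 256

Derivation:
1767 in binary = 11011100111
popcount(1767) = number of 1-bits in 11011100111 = 8
A col c satisfies (1767 AND c) == c iff every set bit of c is also set in 1767; each of the 8 set bits of 1767 can independently be on or off in c.
count = 2^8 = 256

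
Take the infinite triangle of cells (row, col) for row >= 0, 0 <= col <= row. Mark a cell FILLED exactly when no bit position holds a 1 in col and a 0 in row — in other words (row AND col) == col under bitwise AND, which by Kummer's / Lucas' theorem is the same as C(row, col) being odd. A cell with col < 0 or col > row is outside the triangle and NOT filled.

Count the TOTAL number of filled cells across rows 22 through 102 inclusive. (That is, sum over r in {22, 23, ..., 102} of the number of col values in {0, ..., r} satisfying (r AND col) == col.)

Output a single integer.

r22=10110 pc3: +8 =8
r23=10111 pc4: +16 =24
r24=11000 pc2: +4 =28
r25=11001 pc3: +8 =36
r26=11010 pc3: +8 =44
r27=11011 pc4: +16 =60
r28=11100 pc3: +8 =68
r29=11101 pc4: +16 =84
r30=11110 pc4: +16 =100
r31=11111 pc5: +32 =132
r32=100000 pc1: +2 =134
r33=100001 pc2: +4 =138
r34=100010 pc2: +4 =142
r35=100011 pc3: +8 =150
r36=100100 pc2: +4 =154
r37=100101 pc3: +8 =162
r38=100110 pc3: +8 =170
r39=100111 pc4: +16 =186
r40=101000 pc2: +4 =190
r41=101001 pc3: +8 =198
r42=101010 pc3: +8 =206
r43=101011 pc4: +16 =222
r44=101100 pc3: +8 =230
r45=101101 pc4: +16 =246
r46=101110 pc4: +16 =262
r47=101111 pc5: +32 =294
r48=110000 pc2: +4 =298
r49=110001 pc3: +8 =306
r50=110010 pc3: +8 =314
r51=110011 pc4: +16 =330
r52=110100 pc3: +8 =338
r53=110101 pc4: +16 =354
r54=110110 pc4: +16 =370
r55=110111 pc5: +32 =402
r56=111000 pc3: +8 =410
r57=111001 pc4: +16 =426
r58=111010 pc4: +16 =442
r59=111011 pc5: +32 =474
r60=111100 pc4: +16 =490
r61=111101 pc5: +32 =522
r62=111110 pc5: +32 =554
r63=111111 pc6: +64 =618
r64=1000000 pc1: +2 =620
r65=1000001 pc2: +4 =624
r66=1000010 pc2: +4 =628
r67=1000011 pc3: +8 =636
r68=1000100 pc2: +4 =640
r69=1000101 pc3: +8 =648
r70=1000110 pc3: +8 =656
r71=1000111 pc4: +16 =672
r72=1001000 pc2: +4 =676
r73=1001001 pc3: +8 =684
r74=1001010 pc3: +8 =692
r75=1001011 pc4: +16 =708
r76=1001100 pc3: +8 =716
r77=1001101 pc4: +16 =732
r78=1001110 pc4: +16 =748
r79=1001111 pc5: +32 =780
r80=1010000 pc2: +4 =784
r81=1010001 pc3: +8 =792
r82=1010010 pc3: +8 =800
r83=1010011 pc4: +16 =816
r84=1010100 pc3: +8 =824
r85=1010101 pc4: +16 =840
r86=1010110 pc4: +16 =856
r87=1010111 pc5: +32 =888
r88=1011000 pc3: +8 =896
r89=1011001 pc4: +16 =912
r90=1011010 pc4: +16 =928
r91=1011011 pc5: +32 =960
r92=1011100 pc4: +16 =976
r93=1011101 pc5: +32 =1008
r94=1011110 pc5: +32 =1040
r95=1011111 pc6: +64 =1104
r96=1100000 pc2: +4 =1108
r97=1100001 pc3: +8 =1116
r98=1100010 pc3: +8 =1124
r99=1100011 pc4: +16 =1140
r100=1100100 pc3: +8 =1148
r101=1100101 pc4: +16 =1164
r102=1100110 pc4: +16 =1180

Answer: 1180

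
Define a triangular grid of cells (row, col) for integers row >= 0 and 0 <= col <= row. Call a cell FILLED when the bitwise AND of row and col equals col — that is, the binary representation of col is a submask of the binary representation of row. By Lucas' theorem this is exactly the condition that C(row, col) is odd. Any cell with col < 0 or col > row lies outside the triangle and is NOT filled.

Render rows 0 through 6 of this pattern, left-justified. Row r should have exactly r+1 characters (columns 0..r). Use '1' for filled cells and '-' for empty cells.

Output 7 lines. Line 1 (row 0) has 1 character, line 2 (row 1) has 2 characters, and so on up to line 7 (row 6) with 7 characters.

Answer: 1
11
1-1
1111
1---1
11--11
1-1-1-1

Derivation:
r0=0: 1
r1=1: 11
r2=10: 1-1
r3=11: 1111
r4=100: 1---1
r5=101: 11--11
r6=110: 1-1-1-1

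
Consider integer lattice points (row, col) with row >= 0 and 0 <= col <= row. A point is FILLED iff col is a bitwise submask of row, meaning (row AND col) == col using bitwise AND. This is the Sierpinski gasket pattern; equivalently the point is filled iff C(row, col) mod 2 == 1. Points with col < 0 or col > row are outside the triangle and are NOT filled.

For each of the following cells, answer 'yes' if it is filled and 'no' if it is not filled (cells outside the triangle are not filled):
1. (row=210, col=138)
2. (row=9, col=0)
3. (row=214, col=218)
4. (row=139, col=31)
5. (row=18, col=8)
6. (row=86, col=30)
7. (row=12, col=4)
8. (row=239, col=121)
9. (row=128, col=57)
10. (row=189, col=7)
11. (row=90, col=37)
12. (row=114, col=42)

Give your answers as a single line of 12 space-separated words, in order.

(210,138): row=0b11010010, col=0b10001010, row AND col = 0b10000010 = 130; 130 != 138 -> empty
(9,0): row=0b1001, col=0b0, row AND col = 0b0 = 0; 0 == 0 -> filled
(214,218): col outside [0, 214] -> not filled
(139,31): row=0b10001011, col=0b11111, row AND col = 0b1011 = 11; 11 != 31 -> empty
(18,8): row=0b10010, col=0b1000, row AND col = 0b0 = 0; 0 != 8 -> empty
(86,30): row=0b1010110, col=0b11110, row AND col = 0b10110 = 22; 22 != 30 -> empty
(12,4): row=0b1100, col=0b100, row AND col = 0b100 = 4; 4 == 4 -> filled
(239,121): row=0b11101111, col=0b1111001, row AND col = 0b1101001 = 105; 105 != 121 -> empty
(128,57): row=0b10000000, col=0b111001, row AND col = 0b0 = 0; 0 != 57 -> empty
(189,7): row=0b10111101, col=0b111, row AND col = 0b101 = 5; 5 != 7 -> empty
(90,37): row=0b1011010, col=0b100101, row AND col = 0b0 = 0; 0 != 37 -> empty
(114,42): row=0b1110010, col=0b101010, row AND col = 0b100010 = 34; 34 != 42 -> empty

Answer: no yes no no no no yes no no no no no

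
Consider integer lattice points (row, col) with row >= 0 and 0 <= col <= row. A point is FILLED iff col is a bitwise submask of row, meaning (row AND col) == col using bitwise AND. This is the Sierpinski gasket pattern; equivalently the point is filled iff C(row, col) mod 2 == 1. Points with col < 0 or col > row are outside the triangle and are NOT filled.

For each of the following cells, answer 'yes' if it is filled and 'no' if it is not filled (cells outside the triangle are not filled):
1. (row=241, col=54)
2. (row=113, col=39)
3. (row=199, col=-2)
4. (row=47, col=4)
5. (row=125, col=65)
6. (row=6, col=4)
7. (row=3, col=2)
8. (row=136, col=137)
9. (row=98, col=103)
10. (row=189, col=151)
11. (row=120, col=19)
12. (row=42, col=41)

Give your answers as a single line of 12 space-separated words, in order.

(241,54): row=0b11110001, col=0b110110, row AND col = 0b110000 = 48; 48 != 54 -> empty
(113,39): row=0b1110001, col=0b100111, row AND col = 0b100001 = 33; 33 != 39 -> empty
(199,-2): col outside [0, 199] -> not filled
(47,4): row=0b101111, col=0b100, row AND col = 0b100 = 4; 4 == 4 -> filled
(125,65): row=0b1111101, col=0b1000001, row AND col = 0b1000001 = 65; 65 == 65 -> filled
(6,4): row=0b110, col=0b100, row AND col = 0b100 = 4; 4 == 4 -> filled
(3,2): row=0b11, col=0b10, row AND col = 0b10 = 2; 2 == 2 -> filled
(136,137): col outside [0, 136] -> not filled
(98,103): col outside [0, 98] -> not filled
(189,151): row=0b10111101, col=0b10010111, row AND col = 0b10010101 = 149; 149 != 151 -> empty
(120,19): row=0b1111000, col=0b10011, row AND col = 0b10000 = 16; 16 != 19 -> empty
(42,41): row=0b101010, col=0b101001, row AND col = 0b101000 = 40; 40 != 41 -> empty

Answer: no no no yes yes yes yes no no no no no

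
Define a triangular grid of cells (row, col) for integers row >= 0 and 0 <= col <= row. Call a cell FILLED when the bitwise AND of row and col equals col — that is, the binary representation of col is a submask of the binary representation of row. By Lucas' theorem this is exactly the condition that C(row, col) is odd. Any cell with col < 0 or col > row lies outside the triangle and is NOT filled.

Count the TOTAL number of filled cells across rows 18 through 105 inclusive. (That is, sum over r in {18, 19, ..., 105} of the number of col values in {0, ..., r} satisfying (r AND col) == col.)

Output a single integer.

r18=10010 pc2: +4 =4
r19=10011 pc3: +8 =12
r20=10100 pc2: +4 =16
r21=10101 pc3: +8 =24
r22=10110 pc3: +8 =32
r23=10111 pc4: +16 =48
r24=11000 pc2: +4 =52
r25=11001 pc3: +8 =60
r26=11010 pc3: +8 =68
r27=11011 pc4: +16 =84
r28=11100 pc3: +8 =92
r29=11101 pc4: +16 =108
r30=11110 pc4: +16 =124
r31=11111 pc5: +32 =156
r32=100000 pc1: +2 =158
r33=100001 pc2: +4 =162
r34=100010 pc2: +4 =166
r35=100011 pc3: +8 =174
r36=100100 pc2: +4 =178
r37=100101 pc3: +8 =186
r38=100110 pc3: +8 =194
r39=100111 pc4: +16 =210
r40=101000 pc2: +4 =214
r41=101001 pc3: +8 =222
r42=101010 pc3: +8 =230
r43=101011 pc4: +16 =246
r44=101100 pc3: +8 =254
r45=101101 pc4: +16 =270
r46=101110 pc4: +16 =286
r47=101111 pc5: +32 =318
r48=110000 pc2: +4 =322
r49=110001 pc3: +8 =330
r50=110010 pc3: +8 =338
r51=110011 pc4: +16 =354
r52=110100 pc3: +8 =362
r53=110101 pc4: +16 =378
r54=110110 pc4: +16 =394
r55=110111 pc5: +32 =426
r56=111000 pc3: +8 =434
r57=111001 pc4: +16 =450
r58=111010 pc4: +16 =466
r59=111011 pc5: +32 =498
r60=111100 pc4: +16 =514
r61=111101 pc5: +32 =546
r62=111110 pc5: +32 =578
r63=111111 pc6: +64 =642
r64=1000000 pc1: +2 =644
r65=1000001 pc2: +4 =648
r66=1000010 pc2: +4 =652
r67=1000011 pc3: +8 =660
r68=1000100 pc2: +4 =664
r69=1000101 pc3: +8 =672
r70=1000110 pc3: +8 =680
r71=1000111 pc4: +16 =696
r72=1001000 pc2: +4 =700
r73=1001001 pc3: +8 =708
r74=1001010 pc3: +8 =716
r75=1001011 pc4: +16 =732
r76=1001100 pc3: +8 =740
r77=1001101 pc4: +16 =756
r78=1001110 pc4: +16 =772
r79=1001111 pc5: +32 =804
r80=1010000 pc2: +4 =808
r81=1010001 pc3: +8 =816
r82=1010010 pc3: +8 =824
r83=1010011 pc4: +16 =840
r84=1010100 pc3: +8 =848
r85=1010101 pc4: +16 =864
r86=1010110 pc4: +16 =880
r87=1010111 pc5: +32 =912
r88=1011000 pc3: +8 =920
r89=1011001 pc4: +16 =936
r90=1011010 pc4: +16 =952
r91=1011011 pc5: +32 =984
r92=1011100 pc4: +16 =1000
r93=1011101 pc5: +32 =1032
r94=1011110 pc5: +32 =1064
r95=1011111 pc6: +64 =1128
r96=1100000 pc2: +4 =1132
r97=1100001 pc3: +8 =1140
r98=1100010 pc3: +8 =1148
r99=1100011 pc4: +16 =1164
r100=1100100 pc3: +8 =1172
r101=1100101 pc4: +16 =1188
r102=1100110 pc4: +16 =1204
r103=1100111 pc5: +32 =1236
r104=1101000 pc3: +8 =1244
r105=1101001 pc4: +16 =1260

Answer: 1260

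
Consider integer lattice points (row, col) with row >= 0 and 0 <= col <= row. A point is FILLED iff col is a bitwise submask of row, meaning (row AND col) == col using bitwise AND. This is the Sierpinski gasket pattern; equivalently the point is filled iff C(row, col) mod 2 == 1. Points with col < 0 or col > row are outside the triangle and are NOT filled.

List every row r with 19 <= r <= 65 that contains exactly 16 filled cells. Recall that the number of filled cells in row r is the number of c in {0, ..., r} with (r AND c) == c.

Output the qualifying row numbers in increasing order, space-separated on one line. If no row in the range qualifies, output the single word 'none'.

Row r has 2^popcount(r) filled cells, so we need popcount(r) = log2(16) = 4.
Scan r = 19..65 and keep those with exactly 4 one-bits:
r=19=10011 popcount=3 -> skip
r=20=10100 popcount=2 -> skip
r=21=10101 popcount=3 -> skip
r=22=10110 popcount=3 -> skip
r=23=10111 popcount=4 -> KEEP
r=24=11000 popcount=2 -> skip
r=25=11001 popcount=3 -> skip
r=26=11010 popcount=3 -> skip
r=27=11011 popcount=4 -> KEEP
r=28=11100 popcount=3 -> skip
r=29=11101 popcount=4 -> KEEP
r=30=11110 popcount=4 -> KEEP
r=31=11111 popcount=5 -> skip
r=32=100000 popcount=1 -> skip
r=33=100001 popcount=2 -> skip
r=34=100010 popcount=2 -> skip
r=35=100011 popcount=3 -> skip
r=36=100100 popcount=2 -> skip
r=37=100101 popcount=3 -> skip
r=38=100110 popcount=3 -> skip
r=39=100111 popcount=4 -> KEEP
r=40=101000 popcount=2 -> skip
r=41=101001 popcount=3 -> skip
r=42=101010 popcount=3 -> skip
r=43=101011 popcount=4 -> KEEP
r=44=101100 popcount=3 -> skip
r=45=101101 popcount=4 -> KEEP
r=46=101110 popcount=4 -> KEEP
r=47=101111 popcount=5 -> skip
r=48=110000 popcount=2 -> skip
r=49=110001 popcount=3 -> skip
r=50=110010 popcount=3 -> skip
r=51=110011 popcount=4 -> KEEP
r=52=110100 popcount=3 -> skip
r=53=110101 popcount=4 -> KEEP
r=54=110110 popcount=4 -> KEEP
r=55=110111 popcount=5 -> skip
r=56=111000 popcount=3 -> skip
r=57=111001 popcount=4 -> KEEP
r=58=111010 popcount=4 -> KEEP
r=59=111011 popcount=5 -> skip
r=60=111100 popcount=4 -> KEEP
r=61=111101 popcount=5 -> skip
r=62=111110 popcount=5 -> skip
r=63=111111 popcount=6 -> skip
r=64=1000000 popcount=1 -> skip
r=65=1000001 popcount=2 -> skip
Kept rows: 23 27 29 30 39 43 45 46 51 53 54 57 58 60

Answer: 23 27 29 30 39 43 45 46 51 53 54 57 58 60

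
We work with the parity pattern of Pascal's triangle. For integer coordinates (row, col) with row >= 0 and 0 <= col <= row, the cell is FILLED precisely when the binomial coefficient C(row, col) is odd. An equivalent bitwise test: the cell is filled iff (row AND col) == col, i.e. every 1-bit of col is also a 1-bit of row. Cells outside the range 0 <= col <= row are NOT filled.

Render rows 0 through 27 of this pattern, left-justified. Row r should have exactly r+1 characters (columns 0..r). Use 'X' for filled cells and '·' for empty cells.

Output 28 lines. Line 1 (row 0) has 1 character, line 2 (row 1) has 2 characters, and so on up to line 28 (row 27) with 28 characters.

r0=0: X
r1=1: XX
r2=10: X·X
r3=11: XXXX
r4=100: X···X
r5=101: XX··XX
r6=110: X·X·X·X
r7=111: XXXXXXXX
r8=1000: X·······X
r9=1001: XX······XX
r10=1010: X·X·····X·X
r11=1011: XXXX····XXXX
r12=1100: X···X···X···X
r13=1101: XX··XX··XX··XX
r14=1110: X·X·X·X·X·X·X·X
r15=1111: XXXXXXXXXXXXXXXX
r16=10000: X···············X
r17=10001: XX··············XX
r18=10010: X·X·············X·X
r19=10011: XXXX············XXXX
r20=10100: X···X···········X···X
r21=10101: XX··XX··········XX··XX
r22=10110: X·X·X·X·········X·X·X·X
r23=10111: XXXXXXXX········XXXXXXXX
r24=11000: X·······X·······X·······X
r25=11001: XX······XX······XX······XX
r26=11010: X·X·····X·X·····X·X·····X·X
r27=11011: XXXX····XXXX····XXXX····XXXX

Answer: X
XX
X·X
XXXX
X···X
XX··XX
X·X·X·X
XXXXXXXX
X·······X
XX······XX
X·X·····X·X
XXXX····XXXX
X···X···X···X
XX··XX··XX··XX
X·X·X·X·X·X·X·X
XXXXXXXXXXXXXXXX
X···············X
XX··············XX
X·X·············X·X
XXXX············XXXX
X···X···········X···X
XX··XX··········XX··XX
X·X·X·X·········X·X·X·X
XXXXXXXX········XXXXXXXX
X·······X·······X·······X
XX······XX······XX······XX
X·X·····X·X·····X·X·····X·X
XXXX····XXXX····XXXX····XXXX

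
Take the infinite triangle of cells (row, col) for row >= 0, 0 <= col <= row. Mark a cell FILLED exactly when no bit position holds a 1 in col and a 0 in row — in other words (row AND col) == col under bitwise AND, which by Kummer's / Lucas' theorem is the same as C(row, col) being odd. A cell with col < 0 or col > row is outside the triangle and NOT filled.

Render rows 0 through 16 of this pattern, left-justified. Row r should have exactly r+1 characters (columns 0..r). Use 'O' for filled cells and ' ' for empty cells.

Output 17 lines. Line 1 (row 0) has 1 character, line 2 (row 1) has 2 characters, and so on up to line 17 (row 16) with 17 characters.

Answer: O
OO
O O
OOOO
O   O
OO  OO
O O O O
OOOOOOOO
O       O
OO      OO
O O     O O
OOOO    OOOO
O   O   O   O
OO  OO  OO  OO
O O O O O O O O
OOOOOOOOOOOOOOOO
O               O

Derivation:
r0=0: O
r1=1: OO
r2=10: O O
r3=11: OOOO
r4=100: O   O
r5=101: OO  OO
r6=110: O O O O
r7=111: OOOOOOOO
r8=1000: O       O
r9=1001: OO      OO
r10=1010: O O     O O
r11=1011: OOOO    OOOO
r12=1100: O   O   O   O
r13=1101: OO  OO  OO  OO
r14=1110: O O O O O O O O
r15=1111: OOOOOOOOOOOOOOOO
r16=10000: O               O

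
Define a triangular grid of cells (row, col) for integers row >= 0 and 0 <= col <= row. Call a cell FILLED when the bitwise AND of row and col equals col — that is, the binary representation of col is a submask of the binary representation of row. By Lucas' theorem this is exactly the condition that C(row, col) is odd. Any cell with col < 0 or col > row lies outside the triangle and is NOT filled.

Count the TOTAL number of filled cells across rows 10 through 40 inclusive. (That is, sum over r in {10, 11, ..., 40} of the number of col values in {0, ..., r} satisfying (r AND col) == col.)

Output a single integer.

r10=1010 pc2: +4 =4
r11=1011 pc3: +8 =12
r12=1100 pc2: +4 =16
r13=1101 pc3: +8 =24
r14=1110 pc3: +8 =32
r15=1111 pc4: +16 =48
r16=10000 pc1: +2 =50
r17=10001 pc2: +4 =54
r18=10010 pc2: +4 =58
r19=10011 pc3: +8 =66
r20=10100 pc2: +4 =70
r21=10101 pc3: +8 =78
r22=10110 pc3: +8 =86
r23=10111 pc4: +16 =102
r24=11000 pc2: +4 =106
r25=11001 pc3: +8 =114
r26=11010 pc3: +8 =122
r27=11011 pc4: +16 =138
r28=11100 pc3: +8 =146
r29=11101 pc4: +16 =162
r30=11110 pc4: +16 =178
r31=11111 pc5: +32 =210
r32=100000 pc1: +2 =212
r33=100001 pc2: +4 =216
r34=100010 pc2: +4 =220
r35=100011 pc3: +8 =228
r36=100100 pc2: +4 =232
r37=100101 pc3: +8 =240
r38=100110 pc3: +8 =248
r39=100111 pc4: +16 =264
r40=101000 pc2: +4 =268

Answer: 268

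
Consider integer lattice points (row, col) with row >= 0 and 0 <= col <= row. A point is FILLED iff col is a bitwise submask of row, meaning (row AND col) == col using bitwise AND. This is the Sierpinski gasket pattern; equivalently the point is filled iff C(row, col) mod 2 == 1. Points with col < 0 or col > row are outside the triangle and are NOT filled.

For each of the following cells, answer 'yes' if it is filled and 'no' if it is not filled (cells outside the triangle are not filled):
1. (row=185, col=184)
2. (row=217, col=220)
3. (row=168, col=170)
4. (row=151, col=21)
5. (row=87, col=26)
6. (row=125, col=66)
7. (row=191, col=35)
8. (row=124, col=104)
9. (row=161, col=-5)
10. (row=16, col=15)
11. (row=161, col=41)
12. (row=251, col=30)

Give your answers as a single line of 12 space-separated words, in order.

Answer: yes no no yes no no yes yes no no no no

Derivation:
(185,184): row=0b10111001, col=0b10111000, row AND col = 0b10111000 = 184; 184 == 184 -> filled
(217,220): col outside [0, 217] -> not filled
(168,170): col outside [0, 168] -> not filled
(151,21): row=0b10010111, col=0b10101, row AND col = 0b10101 = 21; 21 == 21 -> filled
(87,26): row=0b1010111, col=0b11010, row AND col = 0b10010 = 18; 18 != 26 -> empty
(125,66): row=0b1111101, col=0b1000010, row AND col = 0b1000000 = 64; 64 != 66 -> empty
(191,35): row=0b10111111, col=0b100011, row AND col = 0b100011 = 35; 35 == 35 -> filled
(124,104): row=0b1111100, col=0b1101000, row AND col = 0b1101000 = 104; 104 == 104 -> filled
(161,-5): col outside [0, 161] -> not filled
(16,15): row=0b10000, col=0b1111, row AND col = 0b0 = 0; 0 != 15 -> empty
(161,41): row=0b10100001, col=0b101001, row AND col = 0b100001 = 33; 33 != 41 -> empty
(251,30): row=0b11111011, col=0b11110, row AND col = 0b11010 = 26; 26 != 30 -> empty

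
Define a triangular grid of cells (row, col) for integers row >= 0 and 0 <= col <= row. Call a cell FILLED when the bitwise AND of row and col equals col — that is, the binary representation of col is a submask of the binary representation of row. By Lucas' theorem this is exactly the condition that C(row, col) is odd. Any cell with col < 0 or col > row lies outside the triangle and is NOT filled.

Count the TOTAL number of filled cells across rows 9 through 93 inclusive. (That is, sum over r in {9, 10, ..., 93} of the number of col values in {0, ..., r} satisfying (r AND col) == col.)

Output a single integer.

r9=1001 pc2: +4 =4
r10=1010 pc2: +4 =8
r11=1011 pc3: +8 =16
r12=1100 pc2: +4 =20
r13=1101 pc3: +8 =28
r14=1110 pc3: +8 =36
r15=1111 pc4: +16 =52
r16=10000 pc1: +2 =54
r17=10001 pc2: +4 =58
r18=10010 pc2: +4 =62
r19=10011 pc3: +8 =70
r20=10100 pc2: +4 =74
r21=10101 pc3: +8 =82
r22=10110 pc3: +8 =90
r23=10111 pc4: +16 =106
r24=11000 pc2: +4 =110
r25=11001 pc3: +8 =118
r26=11010 pc3: +8 =126
r27=11011 pc4: +16 =142
r28=11100 pc3: +8 =150
r29=11101 pc4: +16 =166
r30=11110 pc4: +16 =182
r31=11111 pc5: +32 =214
r32=100000 pc1: +2 =216
r33=100001 pc2: +4 =220
r34=100010 pc2: +4 =224
r35=100011 pc3: +8 =232
r36=100100 pc2: +4 =236
r37=100101 pc3: +8 =244
r38=100110 pc3: +8 =252
r39=100111 pc4: +16 =268
r40=101000 pc2: +4 =272
r41=101001 pc3: +8 =280
r42=101010 pc3: +8 =288
r43=101011 pc4: +16 =304
r44=101100 pc3: +8 =312
r45=101101 pc4: +16 =328
r46=101110 pc4: +16 =344
r47=101111 pc5: +32 =376
r48=110000 pc2: +4 =380
r49=110001 pc3: +8 =388
r50=110010 pc3: +8 =396
r51=110011 pc4: +16 =412
r52=110100 pc3: +8 =420
r53=110101 pc4: +16 =436
r54=110110 pc4: +16 =452
r55=110111 pc5: +32 =484
r56=111000 pc3: +8 =492
r57=111001 pc4: +16 =508
r58=111010 pc4: +16 =524
r59=111011 pc5: +32 =556
r60=111100 pc4: +16 =572
r61=111101 pc5: +32 =604
r62=111110 pc5: +32 =636
r63=111111 pc6: +64 =700
r64=1000000 pc1: +2 =702
r65=1000001 pc2: +4 =706
r66=1000010 pc2: +4 =710
r67=1000011 pc3: +8 =718
r68=1000100 pc2: +4 =722
r69=1000101 pc3: +8 =730
r70=1000110 pc3: +8 =738
r71=1000111 pc4: +16 =754
r72=1001000 pc2: +4 =758
r73=1001001 pc3: +8 =766
r74=1001010 pc3: +8 =774
r75=1001011 pc4: +16 =790
r76=1001100 pc3: +8 =798
r77=1001101 pc4: +16 =814
r78=1001110 pc4: +16 =830
r79=1001111 pc5: +32 =862
r80=1010000 pc2: +4 =866
r81=1010001 pc3: +8 =874
r82=1010010 pc3: +8 =882
r83=1010011 pc4: +16 =898
r84=1010100 pc3: +8 =906
r85=1010101 pc4: +16 =922
r86=1010110 pc4: +16 =938
r87=1010111 pc5: +32 =970
r88=1011000 pc3: +8 =978
r89=1011001 pc4: +16 =994
r90=1011010 pc4: +16 =1010
r91=1011011 pc5: +32 =1042
r92=1011100 pc4: +16 =1058
r93=1011101 pc5: +32 =1090

Answer: 1090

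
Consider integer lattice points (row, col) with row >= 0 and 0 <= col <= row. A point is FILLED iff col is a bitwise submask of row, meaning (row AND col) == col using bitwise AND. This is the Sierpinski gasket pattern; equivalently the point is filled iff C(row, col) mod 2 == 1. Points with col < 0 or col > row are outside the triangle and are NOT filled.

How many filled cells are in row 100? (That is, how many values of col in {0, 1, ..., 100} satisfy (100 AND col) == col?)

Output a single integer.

Answer: 8

Derivation:
100 in binary = 1100100
popcount(100) = number of 1-bits in 1100100 = 3
A col c satisfies (100 AND c) == c iff every set bit of c is also set in 100; each of the 3 set bits of 100 can independently be on or off in c.
count = 2^3 = 8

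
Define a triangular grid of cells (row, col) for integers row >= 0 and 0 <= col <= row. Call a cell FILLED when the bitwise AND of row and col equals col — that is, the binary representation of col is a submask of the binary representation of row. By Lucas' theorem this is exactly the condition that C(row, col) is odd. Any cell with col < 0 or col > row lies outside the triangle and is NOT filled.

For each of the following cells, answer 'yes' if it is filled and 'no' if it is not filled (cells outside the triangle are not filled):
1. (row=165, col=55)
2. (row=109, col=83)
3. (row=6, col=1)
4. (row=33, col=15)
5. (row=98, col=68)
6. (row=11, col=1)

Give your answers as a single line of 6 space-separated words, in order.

Answer: no no no no no yes

Derivation:
(165,55): row=0b10100101, col=0b110111, row AND col = 0b100101 = 37; 37 != 55 -> empty
(109,83): row=0b1101101, col=0b1010011, row AND col = 0b1000001 = 65; 65 != 83 -> empty
(6,1): row=0b110, col=0b1, row AND col = 0b0 = 0; 0 != 1 -> empty
(33,15): row=0b100001, col=0b1111, row AND col = 0b1 = 1; 1 != 15 -> empty
(98,68): row=0b1100010, col=0b1000100, row AND col = 0b1000000 = 64; 64 != 68 -> empty
(11,1): row=0b1011, col=0b1, row AND col = 0b1 = 1; 1 == 1 -> filled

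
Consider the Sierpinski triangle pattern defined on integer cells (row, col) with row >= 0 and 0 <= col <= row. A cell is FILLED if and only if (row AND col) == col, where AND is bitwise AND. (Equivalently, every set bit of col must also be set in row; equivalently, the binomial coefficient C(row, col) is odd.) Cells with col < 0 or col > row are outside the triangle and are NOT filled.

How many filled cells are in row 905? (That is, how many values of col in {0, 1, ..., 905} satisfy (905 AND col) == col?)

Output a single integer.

905 in binary = 1110001001
popcount(905) = number of 1-bits in 1110001001 = 5
A col c satisfies (905 AND c) == c iff every set bit of c is also set in 905; each of the 5 set bits of 905 can independently be on or off in c.
count = 2^5 = 32

Answer: 32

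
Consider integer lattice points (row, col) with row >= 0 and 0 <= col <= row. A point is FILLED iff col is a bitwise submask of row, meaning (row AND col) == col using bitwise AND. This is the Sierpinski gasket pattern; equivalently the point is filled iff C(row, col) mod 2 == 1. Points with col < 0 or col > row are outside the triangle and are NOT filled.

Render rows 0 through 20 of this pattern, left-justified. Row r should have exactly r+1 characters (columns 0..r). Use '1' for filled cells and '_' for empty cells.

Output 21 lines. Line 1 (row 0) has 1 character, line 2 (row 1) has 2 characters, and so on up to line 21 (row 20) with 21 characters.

Answer: 1
11
1_1
1111
1___1
11__11
1_1_1_1
11111111
1_______1
11______11
1_1_____1_1
1111____1111
1___1___1___1
11__11__11__11
1_1_1_1_1_1_1_1
1111111111111111
1_______________1
11______________11
1_1_____________1_1
1111____________1111
1___1___________1___1

Derivation:
r0=0: 1
r1=1: 11
r2=10: 1_1
r3=11: 1111
r4=100: 1___1
r5=101: 11__11
r6=110: 1_1_1_1
r7=111: 11111111
r8=1000: 1_______1
r9=1001: 11______11
r10=1010: 1_1_____1_1
r11=1011: 1111____1111
r12=1100: 1___1___1___1
r13=1101: 11__11__11__11
r14=1110: 1_1_1_1_1_1_1_1
r15=1111: 1111111111111111
r16=10000: 1_______________1
r17=10001: 11______________11
r18=10010: 1_1_____________1_1
r19=10011: 1111____________1111
r20=10100: 1___1___________1___1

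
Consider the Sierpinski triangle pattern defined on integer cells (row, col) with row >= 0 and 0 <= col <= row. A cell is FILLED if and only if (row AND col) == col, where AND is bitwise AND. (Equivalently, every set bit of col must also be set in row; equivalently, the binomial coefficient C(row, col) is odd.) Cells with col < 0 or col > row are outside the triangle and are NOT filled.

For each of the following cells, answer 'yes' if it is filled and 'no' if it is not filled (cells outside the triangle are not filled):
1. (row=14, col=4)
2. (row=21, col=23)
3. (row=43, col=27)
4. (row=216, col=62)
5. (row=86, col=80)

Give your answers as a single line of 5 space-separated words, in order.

(14,4): row=0b1110, col=0b100, row AND col = 0b100 = 4; 4 == 4 -> filled
(21,23): col outside [0, 21] -> not filled
(43,27): row=0b101011, col=0b11011, row AND col = 0b1011 = 11; 11 != 27 -> empty
(216,62): row=0b11011000, col=0b111110, row AND col = 0b11000 = 24; 24 != 62 -> empty
(86,80): row=0b1010110, col=0b1010000, row AND col = 0b1010000 = 80; 80 == 80 -> filled

Answer: yes no no no yes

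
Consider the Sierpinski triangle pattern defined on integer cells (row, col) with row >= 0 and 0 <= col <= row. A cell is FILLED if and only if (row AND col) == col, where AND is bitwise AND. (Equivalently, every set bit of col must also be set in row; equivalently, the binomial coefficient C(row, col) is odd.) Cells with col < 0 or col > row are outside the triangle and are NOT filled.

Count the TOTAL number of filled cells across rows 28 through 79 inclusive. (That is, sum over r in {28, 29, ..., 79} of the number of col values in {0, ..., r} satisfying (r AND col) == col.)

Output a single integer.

r28=11100 pc3: +8 =8
r29=11101 pc4: +16 =24
r30=11110 pc4: +16 =40
r31=11111 pc5: +32 =72
r32=100000 pc1: +2 =74
r33=100001 pc2: +4 =78
r34=100010 pc2: +4 =82
r35=100011 pc3: +8 =90
r36=100100 pc2: +4 =94
r37=100101 pc3: +8 =102
r38=100110 pc3: +8 =110
r39=100111 pc4: +16 =126
r40=101000 pc2: +4 =130
r41=101001 pc3: +8 =138
r42=101010 pc3: +8 =146
r43=101011 pc4: +16 =162
r44=101100 pc3: +8 =170
r45=101101 pc4: +16 =186
r46=101110 pc4: +16 =202
r47=101111 pc5: +32 =234
r48=110000 pc2: +4 =238
r49=110001 pc3: +8 =246
r50=110010 pc3: +8 =254
r51=110011 pc4: +16 =270
r52=110100 pc3: +8 =278
r53=110101 pc4: +16 =294
r54=110110 pc4: +16 =310
r55=110111 pc5: +32 =342
r56=111000 pc3: +8 =350
r57=111001 pc4: +16 =366
r58=111010 pc4: +16 =382
r59=111011 pc5: +32 =414
r60=111100 pc4: +16 =430
r61=111101 pc5: +32 =462
r62=111110 pc5: +32 =494
r63=111111 pc6: +64 =558
r64=1000000 pc1: +2 =560
r65=1000001 pc2: +4 =564
r66=1000010 pc2: +4 =568
r67=1000011 pc3: +8 =576
r68=1000100 pc2: +4 =580
r69=1000101 pc3: +8 =588
r70=1000110 pc3: +8 =596
r71=1000111 pc4: +16 =612
r72=1001000 pc2: +4 =616
r73=1001001 pc3: +8 =624
r74=1001010 pc3: +8 =632
r75=1001011 pc4: +16 =648
r76=1001100 pc3: +8 =656
r77=1001101 pc4: +16 =672
r78=1001110 pc4: +16 =688
r79=1001111 pc5: +32 =720

Answer: 720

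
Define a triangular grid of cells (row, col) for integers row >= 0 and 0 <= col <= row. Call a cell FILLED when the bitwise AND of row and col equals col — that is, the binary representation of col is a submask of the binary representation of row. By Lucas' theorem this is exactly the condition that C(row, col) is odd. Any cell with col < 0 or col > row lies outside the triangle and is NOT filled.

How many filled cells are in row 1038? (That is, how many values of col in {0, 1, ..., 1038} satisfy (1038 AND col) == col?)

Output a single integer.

Answer: 16

Derivation:
1038 in binary = 10000001110
popcount(1038) = number of 1-bits in 10000001110 = 4
A col c satisfies (1038 AND c) == c iff every set bit of c is also set in 1038; each of the 4 set bits of 1038 can independently be on or off in c.
count = 2^4 = 16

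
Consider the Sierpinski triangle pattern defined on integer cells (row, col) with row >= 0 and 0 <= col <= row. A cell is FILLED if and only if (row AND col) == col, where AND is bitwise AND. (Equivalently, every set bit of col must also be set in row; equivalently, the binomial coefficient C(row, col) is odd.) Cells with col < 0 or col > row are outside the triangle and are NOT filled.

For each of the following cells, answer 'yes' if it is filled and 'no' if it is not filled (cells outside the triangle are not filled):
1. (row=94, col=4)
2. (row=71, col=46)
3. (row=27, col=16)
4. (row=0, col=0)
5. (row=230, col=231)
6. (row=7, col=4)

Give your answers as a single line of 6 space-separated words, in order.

(94,4): row=0b1011110, col=0b100, row AND col = 0b100 = 4; 4 == 4 -> filled
(71,46): row=0b1000111, col=0b101110, row AND col = 0b110 = 6; 6 != 46 -> empty
(27,16): row=0b11011, col=0b10000, row AND col = 0b10000 = 16; 16 == 16 -> filled
(0,0): row=0b0, col=0b0, row AND col = 0b0 = 0; 0 == 0 -> filled
(230,231): col outside [0, 230] -> not filled
(7,4): row=0b111, col=0b100, row AND col = 0b100 = 4; 4 == 4 -> filled

Answer: yes no yes yes no yes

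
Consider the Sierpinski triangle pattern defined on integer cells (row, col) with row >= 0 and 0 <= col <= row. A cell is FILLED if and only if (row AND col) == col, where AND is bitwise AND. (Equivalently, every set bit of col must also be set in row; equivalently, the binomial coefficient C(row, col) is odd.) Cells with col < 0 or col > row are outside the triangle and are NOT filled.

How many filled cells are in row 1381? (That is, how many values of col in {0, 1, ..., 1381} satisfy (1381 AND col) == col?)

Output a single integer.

1381 in binary = 10101100101
popcount(1381) = number of 1-bits in 10101100101 = 6
A col c satisfies (1381 AND c) == c iff every set bit of c is also set in 1381; each of the 6 set bits of 1381 can independently be on or off in c.
count = 2^6 = 64

Answer: 64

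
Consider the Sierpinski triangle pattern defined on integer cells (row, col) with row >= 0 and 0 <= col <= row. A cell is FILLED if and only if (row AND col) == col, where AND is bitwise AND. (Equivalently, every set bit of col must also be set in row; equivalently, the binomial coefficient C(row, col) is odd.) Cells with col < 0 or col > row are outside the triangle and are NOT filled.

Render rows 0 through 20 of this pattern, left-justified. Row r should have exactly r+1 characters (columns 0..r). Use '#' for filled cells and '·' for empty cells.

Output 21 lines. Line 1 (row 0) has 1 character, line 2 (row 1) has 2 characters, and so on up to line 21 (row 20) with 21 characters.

Answer: #
##
#·#
####
#···#
##··##
#·#·#·#
########
#·······#
##······##
#·#·····#·#
####····####
#···#···#···#
##··##··##··##
#·#·#·#·#·#·#·#
################
#···············#
##··············##
#·#·············#·#
####············####
#···#···········#···#

Derivation:
r0=0: #
r1=1: ##
r2=10: #·#
r3=11: ####
r4=100: #···#
r5=101: ##··##
r6=110: #·#·#·#
r7=111: ########
r8=1000: #·······#
r9=1001: ##······##
r10=1010: #·#·····#·#
r11=1011: ####····####
r12=1100: #···#···#···#
r13=1101: ##··##··##··##
r14=1110: #·#·#·#·#·#·#·#
r15=1111: ################
r16=10000: #···············#
r17=10001: ##··············##
r18=10010: #·#·············#·#
r19=10011: ####············####
r20=10100: #···#···········#···#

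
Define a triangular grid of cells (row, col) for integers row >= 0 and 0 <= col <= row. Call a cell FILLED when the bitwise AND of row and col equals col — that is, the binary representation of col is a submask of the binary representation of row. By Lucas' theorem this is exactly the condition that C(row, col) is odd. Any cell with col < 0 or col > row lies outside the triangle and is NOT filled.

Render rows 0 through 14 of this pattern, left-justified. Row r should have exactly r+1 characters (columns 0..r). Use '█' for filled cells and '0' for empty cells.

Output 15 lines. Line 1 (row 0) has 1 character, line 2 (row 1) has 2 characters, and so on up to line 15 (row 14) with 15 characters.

Answer: █
██
█0█
████
█000█
██00██
█0█0█0█
████████
█0000000█
██000000██
█0█00000█0█
████0000████
█000█000█000█
██00██00██00██
█0█0█0█0█0█0█0█

Derivation:
r0=0: █
r1=1: ██
r2=10: █0█
r3=11: ████
r4=100: █000█
r5=101: ██00██
r6=110: █0█0█0█
r7=111: ████████
r8=1000: █0000000█
r9=1001: ██000000██
r10=1010: █0█00000█0█
r11=1011: ████0000████
r12=1100: █000█000█000█
r13=1101: ██00██00██00██
r14=1110: █0█0█0█0█0█0█0█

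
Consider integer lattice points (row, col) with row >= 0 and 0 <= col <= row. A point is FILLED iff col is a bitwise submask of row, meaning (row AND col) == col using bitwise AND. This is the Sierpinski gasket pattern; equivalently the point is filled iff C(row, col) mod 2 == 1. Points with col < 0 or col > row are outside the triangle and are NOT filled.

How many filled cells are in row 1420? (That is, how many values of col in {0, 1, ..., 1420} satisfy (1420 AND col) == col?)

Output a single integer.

1420 in binary = 10110001100
popcount(1420) = number of 1-bits in 10110001100 = 5
A col c satisfies (1420 AND c) == c iff every set bit of c is also set in 1420; each of the 5 set bits of 1420 can independently be on or off in c.
count = 2^5 = 32

Answer: 32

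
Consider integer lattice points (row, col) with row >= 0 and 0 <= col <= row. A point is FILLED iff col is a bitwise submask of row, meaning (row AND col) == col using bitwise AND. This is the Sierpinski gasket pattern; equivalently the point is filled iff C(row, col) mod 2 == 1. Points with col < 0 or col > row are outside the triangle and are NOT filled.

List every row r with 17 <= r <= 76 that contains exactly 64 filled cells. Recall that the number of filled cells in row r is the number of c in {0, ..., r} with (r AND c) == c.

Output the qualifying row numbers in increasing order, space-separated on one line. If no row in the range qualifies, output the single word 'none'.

Answer: 63

Derivation:
Row r has 2^popcount(r) filled cells, so we need popcount(r) = log2(64) = 6.
Scan r = 17..76 and keep those with exactly 6 one-bits:
r=17=10001 popcount=2 -> skip
r=18=10010 popcount=2 -> skip
r=19=10011 popcount=3 -> skip
r=20=10100 popcount=2 -> skip
r=21=10101 popcount=3 -> skip
r=22=10110 popcount=3 -> skip
r=23=10111 popcount=4 -> skip
r=24=11000 popcount=2 -> skip
r=25=11001 popcount=3 -> skip
r=26=11010 popcount=3 -> skip
r=27=11011 popcount=4 -> skip
r=28=11100 popcount=3 -> skip
r=29=11101 popcount=4 -> skip
r=30=11110 popcount=4 -> skip
r=31=11111 popcount=5 -> skip
r=32=100000 popcount=1 -> skip
r=33=100001 popcount=2 -> skip
r=34=100010 popcount=2 -> skip
r=35=100011 popcount=3 -> skip
r=36=100100 popcount=2 -> skip
r=37=100101 popcount=3 -> skip
r=38=100110 popcount=3 -> skip
r=39=100111 popcount=4 -> skip
r=40=101000 popcount=2 -> skip
r=41=101001 popcount=3 -> skip
r=42=101010 popcount=3 -> skip
r=43=101011 popcount=4 -> skip
r=44=101100 popcount=3 -> skip
r=45=101101 popcount=4 -> skip
r=46=101110 popcount=4 -> skip
r=47=101111 popcount=5 -> skip
r=48=110000 popcount=2 -> skip
r=49=110001 popcount=3 -> skip
r=50=110010 popcount=3 -> skip
r=51=110011 popcount=4 -> skip
r=52=110100 popcount=3 -> skip
r=53=110101 popcount=4 -> skip
r=54=110110 popcount=4 -> skip
r=55=110111 popcount=5 -> skip
r=56=111000 popcount=3 -> skip
r=57=111001 popcount=4 -> skip
r=58=111010 popcount=4 -> skip
r=59=111011 popcount=5 -> skip
r=60=111100 popcount=4 -> skip
r=61=111101 popcount=5 -> skip
r=62=111110 popcount=5 -> skip
r=63=111111 popcount=6 -> KEEP
r=64=1000000 popcount=1 -> skip
r=65=1000001 popcount=2 -> skip
r=66=1000010 popcount=2 -> skip
r=67=1000011 popcount=3 -> skip
r=68=1000100 popcount=2 -> skip
r=69=1000101 popcount=3 -> skip
r=70=1000110 popcount=3 -> skip
r=71=1000111 popcount=4 -> skip
r=72=1001000 popcount=2 -> skip
r=73=1001001 popcount=3 -> skip
r=74=1001010 popcount=3 -> skip
r=75=1001011 popcount=4 -> skip
r=76=1001100 popcount=3 -> skip
Kept rows: 63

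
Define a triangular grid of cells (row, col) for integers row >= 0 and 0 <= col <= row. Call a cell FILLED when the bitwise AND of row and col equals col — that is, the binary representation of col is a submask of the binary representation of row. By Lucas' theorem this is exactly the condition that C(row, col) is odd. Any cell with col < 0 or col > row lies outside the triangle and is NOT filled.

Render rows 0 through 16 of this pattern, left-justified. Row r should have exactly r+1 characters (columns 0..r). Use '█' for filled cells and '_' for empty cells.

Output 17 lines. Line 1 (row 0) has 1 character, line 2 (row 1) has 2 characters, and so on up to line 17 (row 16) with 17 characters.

Answer: █
██
█_█
████
█___█
██__██
█_█_█_█
████████
█_______█
██______██
█_█_____█_█
████____████
█___█___█___█
██__██__██__██
█_█_█_█_█_█_█_█
████████████████
█_______________█

Derivation:
r0=0: █
r1=1: ██
r2=10: █_█
r3=11: ████
r4=100: █___█
r5=101: ██__██
r6=110: █_█_█_█
r7=111: ████████
r8=1000: █_______█
r9=1001: ██______██
r10=1010: █_█_____█_█
r11=1011: ████____████
r12=1100: █___█___█___█
r13=1101: ██__██__██__██
r14=1110: █_█_█_█_█_█_█_█
r15=1111: ████████████████
r16=10000: █_______________█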